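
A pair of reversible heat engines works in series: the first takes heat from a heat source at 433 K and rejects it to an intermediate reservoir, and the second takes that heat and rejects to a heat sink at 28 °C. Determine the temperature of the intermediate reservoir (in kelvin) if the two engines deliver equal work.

T_m ≈ 367 K

T_C = 28 °C → 28 + 273.15 = 301.15 K.
For reversible stages Q_m = Q_H·(T_m/T_H). Setting W₁ = Q_H(1 − T_m/T_H) equal to W₂ = Q_m(1 − T_C/T_m) = Q_H·(T_m − T_C)/T_H gives T_H − T_m = T_m − T_C, so T_m = (T_H + T_C)/2 = (433.00 + 301.15)/2 = 367 K.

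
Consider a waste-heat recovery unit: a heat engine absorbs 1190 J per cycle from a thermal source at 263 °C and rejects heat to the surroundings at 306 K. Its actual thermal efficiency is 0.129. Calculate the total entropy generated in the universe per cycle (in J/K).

T_H = 263 °C → 263 + 273.15 = 536.15 K.
W = η·Q_H = 0.129 × 1190 = 153.5 J, so Q_C = Q_H − W = 1036 J.
Reservoir entropy changes: ΔS_H = −Q_H/T_H = −1190/536.15 = -2.220 J/K and ΔS_C = +Q_C/T_C = 1036/306.00 = 3.387 J/K.
ΔS_univ = −Q_H/T_H + Q_C/T_C = 1.17 J/K (> 0, since η = 0.129 < η_Carnot = 0.429).

ΔS_univ ≈ 1.17 J/K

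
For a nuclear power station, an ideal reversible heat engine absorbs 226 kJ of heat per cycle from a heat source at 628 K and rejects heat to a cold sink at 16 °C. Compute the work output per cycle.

W ≈ 122 kJ

T_C = 16 °C → 16 + 273.15 = 289.15 K.
Carnot efficiency: η = 1 − T_C/T_H = 1 − 289.15/628.00 = 0.5396.
W = η·Q_H = 0.5396 × 226 = 122 kJ.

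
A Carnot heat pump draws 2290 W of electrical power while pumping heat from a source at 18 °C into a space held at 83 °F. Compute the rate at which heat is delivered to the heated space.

T_H = 83 °F → (83 − 32) × 5/9 = 28.33 °C = 301.48 K.
T_C = 18 °C → 18 + 273.15 = 291.15 K.
Reversible heating COP: COP_HP = T_H/(T_H − T_C) = 301.48/10.33 = 29.1758.
Q_H = COP_HP · W = 29.1758 × 2290 = 66800 W.

Q̇_H ≈ 66800 W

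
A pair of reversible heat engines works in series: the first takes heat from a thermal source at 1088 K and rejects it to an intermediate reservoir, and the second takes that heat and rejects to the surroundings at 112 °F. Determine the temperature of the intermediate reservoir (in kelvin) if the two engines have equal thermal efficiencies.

T_m ≈ 588 K

T_C = 112 °F → (112 − 32) × 5/9 = 44.44 °C = 317.59 K.
Equal efficiencies require 1 − T_m/T_H = 1 − T_C/T_m, i.e. T_m/T_H = T_C/T_m, so T_m = √(T_H·T_C) = √(1088.00 × 317.59) = 588 K.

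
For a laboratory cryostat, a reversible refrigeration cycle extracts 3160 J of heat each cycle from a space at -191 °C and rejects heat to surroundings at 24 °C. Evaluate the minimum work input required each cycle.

T_H = 24 °C → 24 + 273.15 = 297.15 K.
T_C = -191 °C → -191 + 273.15 = 82.15 K.
The reversible coefficient of performance is COP_R = T_C/(T_H − T_C) = 82.15/215.00 = 0.3821.
W = Q_C/COP_R = 3160/0.3821 = 8270 J.

W_in ≈ 8270 J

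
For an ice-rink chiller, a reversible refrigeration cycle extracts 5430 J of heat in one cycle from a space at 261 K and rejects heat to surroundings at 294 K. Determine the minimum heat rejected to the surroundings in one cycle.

For a reversible cycle Q_H/Q_C = T_H/T_C, so Q_H = Q_C·T_H/T_C = 5430 × 294.00/261.00 = 6117 J.

Q_H ≈ 6117 J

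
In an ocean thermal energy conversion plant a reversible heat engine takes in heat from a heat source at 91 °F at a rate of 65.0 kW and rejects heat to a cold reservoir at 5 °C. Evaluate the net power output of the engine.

Ẇ ≈ 5.902 kW

T_H = 91 °F → (91 − 32) × 5/9 = 32.78 °C = 305.93 K.
T_C = 5 °C → 5 + 273.15 = 278.15 K.
Since the cycle is reversible, η = 1 − T_C/T_H = 1 − 278.15/305.93 = 0.0908.
W = η·Q_H = 0.0908 × 65.0 = 5.902 kW.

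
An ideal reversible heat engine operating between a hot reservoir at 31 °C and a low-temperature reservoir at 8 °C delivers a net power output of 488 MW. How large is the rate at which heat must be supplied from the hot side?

T_H = 31 °C → 31 + 273.15 = 304.15 K.
T_C = 8 °C → 8 + 273.15 = 281.15 K.
Carnot efficiency: η = 1 − T_C/T_H = 1 − 281.15/304.15 = 0.0756.
Q_H = W/η = 488/0.0756 = 6450 MW.

Q̇_H ≈ 6450 MW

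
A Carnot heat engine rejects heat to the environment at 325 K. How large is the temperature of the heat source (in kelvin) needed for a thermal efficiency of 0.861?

T_H ≈ 2338 K

From η = 1 − T_C/T_H, solving for T_H gives T_H = T_C/(1 − η) = 325.00/(1 − 0.861) = 2338 K.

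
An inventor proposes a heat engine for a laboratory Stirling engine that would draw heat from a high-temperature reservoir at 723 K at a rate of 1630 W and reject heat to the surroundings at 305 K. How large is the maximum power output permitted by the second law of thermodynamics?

The second-law ceiling is the Carnot efficiency, η_max = 1 − T_C/T_H = 1 − 305.00/723.00 = 0.5781.
W_max = η_max · Q_H = 0.5781 × 1630 = 942 W.

Ẇ_max ≈ 942 W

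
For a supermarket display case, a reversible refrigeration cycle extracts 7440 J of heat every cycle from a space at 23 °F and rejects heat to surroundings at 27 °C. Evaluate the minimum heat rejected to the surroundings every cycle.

Q_H ≈ 8330 J

T_H = 27 °C → 27 + 273.15 = 300.15 K.
T_C = 23 °F → (23 − 32) × 5/9 = -5.00 °C = 268.15 K.
For a reversible cycle Q_H/Q_C = T_H/T_C, so Q_H = Q_C·T_H/T_C = 7440 × 300.15/268.15 = 8330 J.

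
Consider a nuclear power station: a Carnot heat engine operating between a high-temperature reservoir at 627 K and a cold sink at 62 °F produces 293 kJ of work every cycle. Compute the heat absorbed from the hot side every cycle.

T_C = 62 °F → (62 − 32) × 5/9 = 16.67 °C = 289.82 K.
η_rev = 1 − T_C/T_H = 1 − 289.82/627.00 = 0.5378.
Q_H = W/η = 293/0.5378 = 545 kJ.

Q_H ≈ 545 kJ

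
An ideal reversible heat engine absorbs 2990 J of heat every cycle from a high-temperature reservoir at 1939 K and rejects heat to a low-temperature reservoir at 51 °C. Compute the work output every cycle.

T_C = 51 °C → 51 + 273.15 = 324.15 K.
The Carnot efficiency is η = 1 − T_C/T_H = 1 − 324.15/1939.00 = 0.8328.
W = η·Q_H = 0.8328 × 2990 = 2490 J.

W ≈ 2490 J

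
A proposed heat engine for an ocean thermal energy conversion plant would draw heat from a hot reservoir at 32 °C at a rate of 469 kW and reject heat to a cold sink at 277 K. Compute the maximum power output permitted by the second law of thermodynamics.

Ẇ_max ≈ 43.3 kW

T_H = 32 °C → 32 + 273.15 = 305.15 K.
The second-law ceiling is the Carnot efficiency, η_max = 1 − T_C/T_H = 1 − 277.00/305.15 = 0.0922.
W_max = η_max · Q_H = 0.0922 × 469 = 43.3 kW.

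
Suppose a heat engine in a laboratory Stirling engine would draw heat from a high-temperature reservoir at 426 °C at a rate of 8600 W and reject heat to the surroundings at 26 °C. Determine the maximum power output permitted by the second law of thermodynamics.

T_H = 426 °C → 426 + 273.15 = 699.15 K.
T_C = 26 °C → 26 + 273.15 = 299.15 K.
The upper bound on efficiency is η_max = 1 − T_C/T_H = 1 − 299.15/699.15 = 0.5721.
W_max = η_max · Q_H = 0.5721 × 8600 = 4920 W.

Ẇ_max ≈ 4920 W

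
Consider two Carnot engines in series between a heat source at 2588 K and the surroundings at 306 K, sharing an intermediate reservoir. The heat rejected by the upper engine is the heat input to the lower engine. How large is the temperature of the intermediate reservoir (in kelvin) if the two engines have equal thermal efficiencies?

T_m ≈ 890 K

Equal efficiencies require 1 − T_m/T_H = 1 − T_C/T_m, i.e. T_m/T_H = T_C/T_m, so T_m = √(T_H·T_C) = √(2588.00 × 306.00) = 890 K.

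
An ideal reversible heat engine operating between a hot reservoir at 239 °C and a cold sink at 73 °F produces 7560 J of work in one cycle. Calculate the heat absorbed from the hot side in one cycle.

T_H = 239 °C → 239 + 273.15 = 512.15 K.
T_C = 73 °F → (73 − 32) × 5/9 = 22.78 °C = 295.93 K.
For a reversible engine, η = 1 − T_C/T_H = 1 − 295.93/512.15 = 0.4222.
Q_H = W/η = 7560/0.4222 = 17910 J.

Q_H ≈ 17910 J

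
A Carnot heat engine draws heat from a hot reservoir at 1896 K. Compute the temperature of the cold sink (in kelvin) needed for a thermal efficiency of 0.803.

T_C ≈ 374 K

From η = 1 − T_C/T_H, T_C = T_H·(1 − η) = 1896.00 × (1 − 0.803) = 374 K.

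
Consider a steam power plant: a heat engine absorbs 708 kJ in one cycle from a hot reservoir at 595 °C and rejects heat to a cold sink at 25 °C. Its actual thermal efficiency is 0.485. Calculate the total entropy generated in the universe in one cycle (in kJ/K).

T_H = 595 °C → 595 + 273.15 = 868.15 K.
T_C = 25 °C → 25 + 273.15 = 298.15 K.
W = η·Q_H = 0.485 × 708 = 343.4 kJ, so Q_C = Q_H − W = 364.6 kJ.
Reservoir entropy changes: ΔS_H = −Q_H/T_H = −708/868.15 = -0.8155 kJ/K and ΔS_C = +Q_C/T_C = 364.6/298.15 = 1.223 kJ/K.
ΔS_univ = −Q_H/T_H + Q_C/T_C = 0.4074 kJ/K (> 0, since η = 0.485 < η_Carnot = 0.657).

ΔS_univ ≈ 0.4074 kJ/K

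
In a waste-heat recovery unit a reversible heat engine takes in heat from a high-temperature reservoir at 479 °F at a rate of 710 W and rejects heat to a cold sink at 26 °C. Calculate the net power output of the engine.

T_H = 479 °F → (479 − 32) × 5/9 = 248.33 °C = 521.48 K.
T_C = 26 °C → 26 + 273.15 = 299.15 K.
η_rev = 1 − T_C/T_H = 1 − 299.15/521.48 = 0.4263.
W = η·Q_H = 0.4263 × 710 = 302.7 W.

Ẇ ≈ 302.7 W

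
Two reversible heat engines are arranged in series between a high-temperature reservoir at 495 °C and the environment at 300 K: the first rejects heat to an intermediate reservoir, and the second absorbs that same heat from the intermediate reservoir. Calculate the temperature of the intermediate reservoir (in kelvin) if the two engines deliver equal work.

T_m ≈ 534 K

T_H = 495 °C → 495 + 273.15 = 768.15 K.
For reversible stages Q_m = Q_H·(T_m/T_H). Setting W₁ = Q_H(1 − T_m/T_H) equal to W₂ = Q_m(1 − T_C/T_m) = Q_H·(T_m − T_C)/T_H gives T_H − T_m = T_m − T_C, so T_m = (T_H + T_C)/2 = (768.15 + 300.00)/2 = 534 K.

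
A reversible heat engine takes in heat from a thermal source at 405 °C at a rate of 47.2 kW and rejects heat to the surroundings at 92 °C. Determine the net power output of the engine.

T_H = 405 °C → 405 + 273.15 = 678.15 K.
T_C = 92 °C → 92 + 273.15 = 365.15 K.
η_rev = 1 − T_C/T_H = 1 − 365.15/678.15 = 0.4615.
W = η·Q_H = 0.4615 × 47.2 = 21.8 kW.

Ẇ ≈ 21.8 kW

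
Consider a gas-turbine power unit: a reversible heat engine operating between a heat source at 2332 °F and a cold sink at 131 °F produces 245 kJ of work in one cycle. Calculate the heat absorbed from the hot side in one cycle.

Q_H ≈ 311 kJ

T_H = 2332 °F → (2332 − 32) × 5/9 = 1277.78 °C = 1550.93 K.
T_C = 131 °F → (131 − 32) × 5/9 = 55.00 °C = 328.15 K.
For a reversible engine, η = 1 − T_C/T_H = 1 − 328.15/1550.93 = 0.7884.
Q_H = W/η = 245/0.7884 = 311 kJ.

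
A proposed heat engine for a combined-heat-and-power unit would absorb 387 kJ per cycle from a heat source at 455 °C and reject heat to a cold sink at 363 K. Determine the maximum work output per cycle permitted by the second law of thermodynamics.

W_max ≈ 194.1 kJ

T_H = 455 °C → 455 + 273.15 = 728.15 K.
The upper bound on efficiency is η_max = 1 − T_C/T_H = 1 − 363.00/728.15 = 0.5015.
W_max = η_max · Q_H = 0.5015 × 387 = 194.1 kJ.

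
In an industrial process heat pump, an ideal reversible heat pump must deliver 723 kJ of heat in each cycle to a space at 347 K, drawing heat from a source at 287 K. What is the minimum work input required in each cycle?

W_in ≈ 125 kJ

Reversible heating COP: COP_HP = T_H/(T_H − T_C) = 347.00/60.00 = 5.7833.
W = Q_H/COP_HP = 723/5.7833 = 125 kJ.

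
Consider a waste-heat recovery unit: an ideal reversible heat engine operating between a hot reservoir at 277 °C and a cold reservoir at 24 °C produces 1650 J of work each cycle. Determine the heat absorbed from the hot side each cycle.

Q_H ≈ 3588 J

T_H = 277 °C → 277 + 273.15 = 550.15 K.
T_C = 24 °C → 24 + 273.15 = 297.15 K.
Since the cycle is reversible, η = 1 − T_C/T_H = 1 − 297.15/550.15 = 0.4599.
Q_H = W/η = 1650/0.4599 = 3588 J.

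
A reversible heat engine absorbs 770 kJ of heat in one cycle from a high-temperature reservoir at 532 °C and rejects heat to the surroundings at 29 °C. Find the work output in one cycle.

T_H = 532 °C → 532 + 273.15 = 805.15 K.
T_C = 29 °C → 29 + 273.15 = 302.15 K.
For a reversible engine, η = 1 − T_C/T_H = 1 − 302.15/805.15 = 0.6247.
W = η·Q_H = 0.6247 × 770 = 481 kJ.

W ≈ 481 kJ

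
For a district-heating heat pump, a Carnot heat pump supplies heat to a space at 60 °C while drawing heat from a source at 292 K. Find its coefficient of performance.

COP_HP ≈ 8.096

T_H = 60 °C → 60 + 273.15 = 333.15 K.
For a reversible heat pump, COP_HP = T_H/(T_H − T_C) = 333.15/(333.15 − 292.00) = 8.096.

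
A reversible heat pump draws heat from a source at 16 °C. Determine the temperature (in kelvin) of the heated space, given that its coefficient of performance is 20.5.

T_C = 16 °C → 16 + 273.15 = 289.15 K.
COP_HP = T_H/(T_H − T_C) ⇒ T_H = T_C·COP_HP/(COP_HP − 1) = 289.15 × 20.5/(20.5 − 1) = 304 K.

T_H ≈ 304 K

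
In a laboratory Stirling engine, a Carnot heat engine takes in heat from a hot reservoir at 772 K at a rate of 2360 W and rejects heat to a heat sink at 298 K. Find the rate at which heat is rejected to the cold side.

The Carnot efficiency is η = 1 − T_C/T_H = 1 − 298.00/772.00 = 0.6140.
For a reversible cycle Q_C/Q_H = T_C/T_H, so Q_C = 2360 × 298.00/772.00 = 911 W.

Q̇_C ≈ 911 W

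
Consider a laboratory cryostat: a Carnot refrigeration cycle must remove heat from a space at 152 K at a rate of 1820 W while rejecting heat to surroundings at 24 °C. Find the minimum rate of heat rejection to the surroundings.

T_H = 24 °C → 24 + 273.15 = 297.15 K.
For a reversible cycle Q_H/Q_C = T_H/T_C, so Q_H = Q_C·T_H/T_C = 1820 × 297.15/152.00 = 3560 W.

Q̇_H ≈ 3560 W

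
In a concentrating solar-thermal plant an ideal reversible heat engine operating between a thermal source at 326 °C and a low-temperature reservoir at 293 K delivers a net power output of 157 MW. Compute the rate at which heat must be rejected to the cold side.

T_H = 326 °C → 326 + 273.15 = 599.15 K.
η_rev = 1 − T_C/T_H = 1 − 293.00/599.15 = 0.5110.
Since Q_C/Q_H = T_C/T_H and Q_H = W/η, Q_C = W·T_C/(T_H − T_C) = 157 × 293.00/306.15 = 150.3 MW.

Q̇_C ≈ 150.3 MW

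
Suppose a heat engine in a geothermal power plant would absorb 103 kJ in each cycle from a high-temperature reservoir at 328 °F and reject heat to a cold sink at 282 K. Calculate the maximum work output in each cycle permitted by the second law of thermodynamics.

T_H = 328 °F → (328 − 32) × 5/9 = 164.44 °C = 437.59 K.
No engine can exceed the Carnot limit: η_max = 1 − T_C/T_H = 1 − 282.00/437.59 = 0.3556.
W_max = η_max · Q_H = 0.3556 × 103 = 36.62 kJ.

W_max ≈ 36.62 kJ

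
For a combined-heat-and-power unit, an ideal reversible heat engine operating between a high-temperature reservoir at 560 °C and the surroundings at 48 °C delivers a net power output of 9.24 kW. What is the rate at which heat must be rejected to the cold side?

T_H = 560 °C → 560 + 273.15 = 833.15 K.
T_C = 48 °C → 48 + 273.15 = 321.15 K.
For a reversible engine, η = 1 − T_C/T_H = 1 − 321.15/833.15 = 0.6145.
Since Q_C/Q_H = T_C/T_H and Q_H = W/η, Q_C = W·T_C/(T_H − T_C) = 9.24 × 321.15/512.00 = 5.796 kW.

Q̇_C ≈ 5.796 kW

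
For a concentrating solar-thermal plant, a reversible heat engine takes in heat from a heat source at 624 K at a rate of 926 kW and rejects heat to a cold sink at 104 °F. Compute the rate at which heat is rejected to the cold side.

Q̇_C ≈ 464.7 kW

T_C = 104 °F → (104 − 32) × 5/9 = 40.00 °C = 313.15 K.
Carnot efficiency: η = 1 − T_C/T_H = 1 − 313.15/624.00 = 0.4982.
For a reversible cycle Q_C/Q_H = T_C/T_H, so Q_C = 926 × 313.15/624.00 = 464.7 kW.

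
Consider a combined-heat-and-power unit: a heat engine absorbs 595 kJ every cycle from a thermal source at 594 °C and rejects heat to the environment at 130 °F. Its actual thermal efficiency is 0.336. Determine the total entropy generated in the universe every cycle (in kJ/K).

ΔS_univ ≈ 0.5198 kJ/K

T_H = 594 °C → 594 + 273.15 = 867.15 K.
T_C = 130 °F → (130 − 32) × 5/9 = 54.44 °C = 327.59 K.
W = η·Q_H = 0.336 × 595 = 199.9 kJ, so Q_C = Q_H − W = 395.1 kJ.
Reservoir entropy changes: ΔS_H = −Q_H/T_H = −595/867.15 = -0.6862 kJ/K and ΔS_C = +Q_C/T_C = 395.1/327.59 = 1.206 kJ/K.
ΔS_univ = −Q_H/T_H + Q_C/T_C = 0.5198 kJ/K (> 0, since η = 0.336 < η_Carnot = 0.622).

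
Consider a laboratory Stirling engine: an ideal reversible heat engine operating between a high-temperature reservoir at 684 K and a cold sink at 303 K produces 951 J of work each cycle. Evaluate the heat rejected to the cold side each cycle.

Q_C ≈ 756.3 J

Since the cycle is reversible, η = 1 − T_C/T_H = 1 − 303.00/684.00 = 0.5570.
Since Q_C/Q_H = T_C/T_H and Q_H = W/η, Q_C = W·T_C/(T_H − T_C) = 951 × 303.00/381.00 = 756.3 J.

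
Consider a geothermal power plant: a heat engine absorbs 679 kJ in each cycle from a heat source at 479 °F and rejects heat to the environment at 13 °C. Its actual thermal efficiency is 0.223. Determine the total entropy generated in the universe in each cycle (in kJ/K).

ΔS_univ ≈ 0.542 kJ/K

T_H = 479 °F → (479 − 32) × 5/9 = 248.33 °C = 521.48 K.
T_C = 13 °C → 13 + 273.15 = 286.15 K.
W = η·Q_H = 0.223 × 679 = 151.4 kJ, so Q_C = Q_H − W = 527.6 kJ.
The hot reservoir loses entropy Q_H/T_H = 679/521.48 = 1.302 kJ/K; the cold reservoir gains Q_C/T_C = 527.6/286.15 = 1.844 kJ/K.
ΔS_univ = −Q_H/T_H + Q_C/T_C = 0.542 kJ/K (> 0, since η = 0.223 < η_Carnot = 0.451).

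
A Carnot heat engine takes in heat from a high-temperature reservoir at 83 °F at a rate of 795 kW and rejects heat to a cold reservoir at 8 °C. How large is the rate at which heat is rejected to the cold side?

T_H = 83 °F → (83 − 32) × 5/9 = 28.33 °C = 301.48 K.
T_C = 8 °C → 8 + 273.15 = 281.15 K.
η_rev = 1 − T_C/T_H = 1 − 281.15/301.48 = 0.0674.
For a reversible cycle Q_C/Q_H = T_C/T_H, so Q_C = 795 × 281.15/301.48 = 741.4 kW.

Q̇_C ≈ 741.4 kW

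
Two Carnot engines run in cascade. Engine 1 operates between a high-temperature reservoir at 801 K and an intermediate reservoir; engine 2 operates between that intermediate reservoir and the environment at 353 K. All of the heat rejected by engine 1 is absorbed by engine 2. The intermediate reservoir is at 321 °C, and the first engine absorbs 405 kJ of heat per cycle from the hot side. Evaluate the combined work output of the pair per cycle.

W_total ≈ 227 kJ

Two reversible stages in series are equivalent to a single Carnot engine between T_H and T_C, so η_total = 1 − T_C/T_H = 1 − 353.00/801.00 = 0.5593.
W_total = η_total · Q_H = 0.5593 × 405 = 227 kJ.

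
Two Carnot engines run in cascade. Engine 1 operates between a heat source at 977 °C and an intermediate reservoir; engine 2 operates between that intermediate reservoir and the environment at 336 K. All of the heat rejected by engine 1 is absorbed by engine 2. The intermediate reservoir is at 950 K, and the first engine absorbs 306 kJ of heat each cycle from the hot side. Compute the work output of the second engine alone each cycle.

W₂ ≈ 150 kJ

T_H = 977 °C → 977 + 273.15 = 1250.15 K.
Heat entering the second stage: Q_m = Q_H·(T_m/T_H) = 306 × 950.00/1250.15 = 233 kJ.
Second-stage efficiency η₂ = 1 − T_C/T_m = 1 − 336.00/950.00 = 0.6463, so W₂ = η₂·Q_m = 150 kJ.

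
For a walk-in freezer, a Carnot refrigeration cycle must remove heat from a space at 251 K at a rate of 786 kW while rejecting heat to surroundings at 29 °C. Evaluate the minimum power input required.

T_H = 29 °C → 29 + 273.15 = 302.15 K.
Carnot COP: COP_R = T_C/(T_H − T_C) = 251.00/51.15 = 4.9071.
W = Q_C/COP_R = 786/4.9071 = 160.2 kW.

Ẇ_in ≈ 160.2 kW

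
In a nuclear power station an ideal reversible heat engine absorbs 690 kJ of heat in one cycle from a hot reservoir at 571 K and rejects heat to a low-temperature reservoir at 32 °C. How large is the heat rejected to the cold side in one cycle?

Q_C ≈ 368.7 kJ

T_C = 32 °C → 32 + 273.15 = 305.15 K.
The Carnot efficiency is η = 1 − T_C/T_H = 1 − 305.15/571.00 = 0.4656.
For a reversible cycle Q_C/Q_H = T_C/T_H, so Q_C = 690 × 305.15/571.00 = 368.7 kJ.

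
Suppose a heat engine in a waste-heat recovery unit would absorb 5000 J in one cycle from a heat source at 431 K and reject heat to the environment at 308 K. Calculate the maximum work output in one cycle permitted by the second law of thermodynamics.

By the Carnot theorem, η_max = 1 − T_C/T_H = 1 − 308.00/431.00 = 0.2854.
W_max = η_max · Q_H = 0.2854 × 5000 = 1430 J.

W_max ≈ 1430 J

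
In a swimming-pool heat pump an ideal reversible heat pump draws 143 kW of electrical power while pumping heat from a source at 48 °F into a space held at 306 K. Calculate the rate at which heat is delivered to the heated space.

Q̇_H ≈ 1830 kW

T_C = 48 °F → (48 − 32) × 5/9 = 8.89 °C = 282.04 K.
COP_HP = T_H/(T_H − T_C) = 306.00/23.96 = 12.7707.
Q_H = COP_HP · W = 12.7707 × 143 = 1830 kW.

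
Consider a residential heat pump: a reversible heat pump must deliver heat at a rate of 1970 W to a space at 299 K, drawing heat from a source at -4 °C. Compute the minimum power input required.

Ẇ_in ≈ 197 W

T_C = -4 °C → -4 + 273.15 = 269.15 K.
Reversible heating COP: COP_HP = T_H/(T_H − T_C) = 299.00/29.85 = 10.0168.
W = Q_H/COP_HP = 1970/10.0168 = 197 W.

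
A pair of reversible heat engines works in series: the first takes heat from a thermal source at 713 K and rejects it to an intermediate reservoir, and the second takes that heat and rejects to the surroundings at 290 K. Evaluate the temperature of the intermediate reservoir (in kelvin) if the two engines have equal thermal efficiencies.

Equal efficiencies require 1 − T_m/T_H = 1 − T_C/T_m, i.e. T_m/T_H = T_C/T_m, so T_m = √(T_H·T_C) = √(713.00 × 290.00) = 455 K.

T_m ≈ 455 K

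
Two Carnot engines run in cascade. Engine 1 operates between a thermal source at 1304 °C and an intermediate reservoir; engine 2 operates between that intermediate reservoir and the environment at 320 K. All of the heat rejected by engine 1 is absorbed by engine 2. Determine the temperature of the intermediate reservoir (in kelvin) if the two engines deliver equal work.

T_m ≈ 949 K

T_H = 1304 °C → 1304 + 273.15 = 1577.15 K.
For reversible stages Q_m = Q_H·(T_m/T_H). Setting W₁ = Q_H(1 − T_m/T_H) equal to W₂ = Q_m(1 − T_C/T_m) = Q_H·(T_m − T_C)/T_H gives T_H − T_m = T_m − T_C, so T_m = (T_H + T_C)/2 = (1577.15 + 320.00)/2 = 949 K.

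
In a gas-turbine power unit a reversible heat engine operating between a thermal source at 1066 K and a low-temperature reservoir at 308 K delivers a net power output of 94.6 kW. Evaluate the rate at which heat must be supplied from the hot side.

η_rev = 1 − T_C/T_H = 1 − 308.00/1066.00 = 0.7111.
Q_H = W/η = 94.6/0.7111 = 133 kW.

Q̇_H ≈ 133 kW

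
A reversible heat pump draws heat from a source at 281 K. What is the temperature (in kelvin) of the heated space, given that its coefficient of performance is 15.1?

T_H ≈ 301 K

COP_HP = T_H/(T_H − T_C) ⇒ T_H = T_C·COP_HP/(COP_HP − 1) = 281.00 × 15.1/(15.1 − 1) = 301 K.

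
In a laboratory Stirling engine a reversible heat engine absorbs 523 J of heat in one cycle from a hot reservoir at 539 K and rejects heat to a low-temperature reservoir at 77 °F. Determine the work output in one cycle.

W ≈ 233.7 J

T_C = 77 °F → (77 − 32) × 5/9 = 25.00 °C = 298.15 K.
For a reversible engine, η = 1 − T_C/T_H = 1 − 298.15/539.00 = 0.4468.
W = η·Q_H = 0.4468 × 523 = 233.7 J.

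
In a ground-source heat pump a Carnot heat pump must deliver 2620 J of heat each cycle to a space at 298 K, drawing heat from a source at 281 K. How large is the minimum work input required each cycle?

Reversible heating COP: COP_HP = T_H/(T_H − T_C) = 298.00/17.00 = 17.5294.
W = Q_H/COP_HP = 2620/17.5294 = 149 J.

W_in ≈ 149 J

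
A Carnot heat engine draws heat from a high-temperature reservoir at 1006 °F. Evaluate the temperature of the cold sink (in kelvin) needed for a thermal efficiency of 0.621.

T_C ≈ 308.6 K

T_H = 1006 °F → (1006 − 32) × 5/9 = 541.11 °C = 814.26 K.
From η = 1 − T_C/T_H, T_C = T_H·(1 − η) = 814.26 × (1 − 0.621) = 308.6 K.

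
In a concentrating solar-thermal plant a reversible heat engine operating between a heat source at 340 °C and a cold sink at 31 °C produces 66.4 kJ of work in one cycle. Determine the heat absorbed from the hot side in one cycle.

Q_H ≈ 132 kJ

T_H = 340 °C → 340 + 273.15 = 613.15 K.
T_C = 31 °C → 31 + 273.15 = 304.15 K.
The Carnot efficiency is η = 1 − T_C/T_H = 1 − 304.15/613.15 = 0.5040.
Q_H = W/η = 66.4/0.5040 = 132 kJ.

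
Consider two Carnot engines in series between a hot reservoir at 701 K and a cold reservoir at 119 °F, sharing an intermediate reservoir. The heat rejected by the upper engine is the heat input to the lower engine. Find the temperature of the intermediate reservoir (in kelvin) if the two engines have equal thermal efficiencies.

T_C = 119 °F → (119 − 32) × 5/9 = 48.33 °C = 321.48 K.
Equal efficiencies require 1 − T_m/T_H = 1 − T_C/T_m, i.e. T_m/T_H = T_C/T_m, so T_m = √(T_H·T_C) = √(701.00 × 321.48) = 474.7 K.

T_m ≈ 474.7 K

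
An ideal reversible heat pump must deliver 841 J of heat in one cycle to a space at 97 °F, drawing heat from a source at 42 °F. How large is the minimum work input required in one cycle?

W_in ≈ 83.09 J

T_H = 97 °F → (97 − 32) × 5/9 = 36.11 °C = 309.26 K.
T_C = 42 °F → (42 − 32) × 5/9 = 5.56 °C = 278.71 K.
Reversible heating COP: COP_HP = T_H/(T_H − T_C) = 309.26/30.56 = 10.1213.
W = Q_H/COP_HP = 841/10.1213 = 83.09 J.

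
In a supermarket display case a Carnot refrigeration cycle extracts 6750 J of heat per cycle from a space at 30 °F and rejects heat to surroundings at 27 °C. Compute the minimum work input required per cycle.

T_H = 27 °C → 27 + 273.15 = 300.15 K.
T_C = 30 °F → (30 − 32) × 5/9 = -1.11 °C = 272.04 K.
The reversible coefficient of performance is COP_R = T_C/(T_H − T_C) = 272.04/28.11 = 9.6773.
W = Q_C/COP_R = 6750/9.6773 = 698 J.

W_in ≈ 698 J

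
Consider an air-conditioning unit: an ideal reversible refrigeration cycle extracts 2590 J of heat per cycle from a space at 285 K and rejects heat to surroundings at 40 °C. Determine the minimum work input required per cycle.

W_in ≈ 256 J

T_H = 40 °C → 40 + 273.15 = 313.15 K.
COP_R = T_C/(T_H − T_C) = 285.00/28.15 = 10.1243.
W = Q_C/COP_R = 2590/10.1243 = 256 J.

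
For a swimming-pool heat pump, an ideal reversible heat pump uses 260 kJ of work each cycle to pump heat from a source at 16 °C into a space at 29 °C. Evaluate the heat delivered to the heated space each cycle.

Q_H ≈ 6040 kJ

T_H = 29 °C → 29 + 273.15 = 302.15 K.
T_C = 16 °C → 16 + 273.15 = 289.15 K.
COP_HP = T_H/(T_H − T_C) = 302.15/13.00 = 23.2423.
Q_H = COP_HP · W = 23.2423 × 260 = 6040 kJ.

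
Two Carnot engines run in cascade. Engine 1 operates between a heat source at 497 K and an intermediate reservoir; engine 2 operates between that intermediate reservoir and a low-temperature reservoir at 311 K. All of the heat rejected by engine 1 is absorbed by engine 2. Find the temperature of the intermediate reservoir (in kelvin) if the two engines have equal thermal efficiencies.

T_m ≈ 393.2 K

Equal efficiencies require 1 − T_m/T_H = 1 − T_C/T_m, i.e. T_m/T_H = T_C/T_m, so T_m = √(T_H·T_C) = √(497.00 × 311.00) = 393.2 K.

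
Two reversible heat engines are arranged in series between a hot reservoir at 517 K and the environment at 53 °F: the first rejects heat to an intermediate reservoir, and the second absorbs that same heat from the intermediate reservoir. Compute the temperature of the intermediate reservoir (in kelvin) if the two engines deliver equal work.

T_m ≈ 401 K

T_C = 53 °F → (53 − 32) × 5/9 = 11.67 °C = 284.82 K.
For reversible stages Q_m = Q_H·(T_m/T_H). Setting W₁ = Q_H(1 − T_m/T_H) equal to W₂ = Q_m(1 − T_C/T_m) = Q_H·(T_m − T_C)/T_H gives T_H − T_m = T_m − T_C, so T_m = (T_H + T_C)/2 = (517.00 + 284.82)/2 = 401 K.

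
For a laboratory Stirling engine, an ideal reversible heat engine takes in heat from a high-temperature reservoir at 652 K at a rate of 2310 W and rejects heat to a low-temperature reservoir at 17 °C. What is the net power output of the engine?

T_C = 17 °C → 17 + 273.15 = 290.15 K.
Carnot efficiency: η = 1 − T_C/T_H = 1 − 290.15/652.00 = 0.5550.
W = η·Q_H = 0.5550 × 2310 = 1282 W.

Ẇ ≈ 1282 W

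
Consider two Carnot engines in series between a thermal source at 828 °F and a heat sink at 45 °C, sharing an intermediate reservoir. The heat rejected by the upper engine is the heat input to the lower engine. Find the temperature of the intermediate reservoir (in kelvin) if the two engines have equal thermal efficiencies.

T_H = 828 °F → (828 − 32) × 5/9 = 442.22 °C = 715.37 K.
T_C = 45 °C → 45 + 273.15 = 318.15 K.
Equal efficiencies require 1 − T_m/T_H = 1 − T_C/T_m, i.e. T_m/T_H = T_C/T_m, so T_m = √(T_H·T_C) = √(715.37 × 318.15) = 477 K.

T_m ≈ 477 K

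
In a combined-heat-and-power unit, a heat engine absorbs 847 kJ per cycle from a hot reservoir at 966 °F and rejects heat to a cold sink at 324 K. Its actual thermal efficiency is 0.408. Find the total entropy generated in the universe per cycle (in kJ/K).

ΔS_univ ≈ 0.478 kJ/K

T_H = 966 °F → (966 − 32) × 5/9 = 518.89 °C = 792.04 K.
W = η·Q_H = 0.408 × 847 = 345.6 kJ, so Q_C = Q_H − W = 501.4 kJ.
Reservoir entropy changes: ΔS_H = −Q_H/T_H = −847/792.04 = -1.069 kJ/K and ΔS_C = +Q_C/T_C = 501.4/324.00 = 1.548 kJ/K.
ΔS_univ = −Q_H/T_H + Q_C/T_C = 0.478 kJ/K (> 0, since η = 0.408 < η_Carnot = 0.591).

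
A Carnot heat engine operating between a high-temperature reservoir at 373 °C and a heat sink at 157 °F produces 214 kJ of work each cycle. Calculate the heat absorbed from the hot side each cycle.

Q_H ≈ 456 kJ

T_H = 373 °C → 373 + 273.15 = 646.15 K.
T_C = 157 °F → (157 − 32) × 5/9 = 69.44 °C = 342.59 K.
For a reversible engine, η = 1 − T_C/T_H = 1 − 342.59/646.15 = 0.4698.
Q_H = W/η = 214/0.4698 = 456 kJ.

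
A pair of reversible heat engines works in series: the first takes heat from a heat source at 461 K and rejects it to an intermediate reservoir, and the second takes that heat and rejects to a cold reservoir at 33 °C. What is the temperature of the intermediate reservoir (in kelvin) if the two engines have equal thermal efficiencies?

T_m ≈ 376 K

T_C = 33 °C → 33 + 273.15 = 306.15 K.
Equal efficiencies require 1 − T_m/T_H = 1 − T_C/T_m, i.e. T_m/T_H = T_C/T_m, so T_m = √(T_H·T_C) = √(461.00 × 306.15) = 376 K.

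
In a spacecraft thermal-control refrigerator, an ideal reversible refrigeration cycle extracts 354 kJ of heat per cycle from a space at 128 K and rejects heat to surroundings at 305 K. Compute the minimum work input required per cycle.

For a reversible refrigerator, COP_R = T_C/(T_H − T_C) = 128.00/177.00 = 0.7232.
W = Q_C/COP_R = 354/0.7232 = 489.5 kJ.

W_in ≈ 489.5 kJ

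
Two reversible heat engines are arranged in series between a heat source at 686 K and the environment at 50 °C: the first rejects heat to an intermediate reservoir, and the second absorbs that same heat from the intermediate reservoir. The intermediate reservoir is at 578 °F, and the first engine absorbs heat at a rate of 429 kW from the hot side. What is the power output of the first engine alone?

Ẇ₁ ≈ 68.5 kW

T_C = 50 °C → 50 + 273.15 = 323.15 K.
T_m = 578 °F → (578 − 32) × 5/9 = 303.33 °C = 576.48 K.
First-stage efficiency η₁ = 1 − T_m/T_H = 1 − 576.48/686.00 = 0.1596.
W₁ = η₁·Q_H = 0.1596 × 429 = 68.5 kW.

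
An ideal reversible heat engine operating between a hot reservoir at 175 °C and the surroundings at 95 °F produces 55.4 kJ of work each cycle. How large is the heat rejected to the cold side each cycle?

Q_C ≈ 121.9 kJ

T_H = 175 °C → 175 + 273.15 = 448.15 K.
T_C = 95 °F → (95 − 32) × 5/9 = 35.00 °C = 308.15 K.
Carnot efficiency: η = 1 − T_C/T_H = 1 − 308.15/448.15 = 0.3124.
Since Q_C/Q_H = T_C/T_H and Q_H = W/η, Q_C = W·T_C/(T_H − T_C) = 55.4 × 308.15/140.00 = 121.9 kJ.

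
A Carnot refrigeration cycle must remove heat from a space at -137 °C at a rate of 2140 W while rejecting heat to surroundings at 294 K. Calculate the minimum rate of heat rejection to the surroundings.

T_C = -137 °C → -137 + 273.15 = 136.15 K.
For a reversible cycle Q_H/Q_C = T_H/T_C, so Q_H = Q_C·T_H/T_C = 2140 × 294.00/136.15 = 4621 W.

Q̇_H ≈ 4621 W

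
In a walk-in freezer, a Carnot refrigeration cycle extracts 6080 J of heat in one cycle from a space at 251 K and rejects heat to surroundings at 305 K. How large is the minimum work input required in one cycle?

W_in ≈ 1308 J

For a reversible refrigerator, COP_R = T_C/(T_H − T_C) = 251.00/54.00 = 4.6481.
W = Q_C/COP_R = 6080/4.6481 = 1308 J.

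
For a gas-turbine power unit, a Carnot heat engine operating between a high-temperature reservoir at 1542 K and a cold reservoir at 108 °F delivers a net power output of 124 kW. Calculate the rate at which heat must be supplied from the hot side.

T_C = 108 °F → (108 − 32) × 5/9 = 42.22 °C = 315.37 K.
For a reversible engine, η = 1 − T_C/T_H = 1 − 315.37/1542.00 = 0.7955.
Q_H = W/η = 124/0.7955 = 156 kW.

Q̇_H ≈ 156 kW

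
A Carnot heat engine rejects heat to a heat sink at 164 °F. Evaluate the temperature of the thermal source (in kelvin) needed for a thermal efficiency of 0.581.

T_H ≈ 827 K

T_C = 164 °F → (164 − 32) × 5/9 = 73.33 °C = 346.48 K.
From η = 1 − T_C/T_H, solving for T_H gives T_H = T_C/(1 − η) = 346.48/(1 − 0.581) = 827 K.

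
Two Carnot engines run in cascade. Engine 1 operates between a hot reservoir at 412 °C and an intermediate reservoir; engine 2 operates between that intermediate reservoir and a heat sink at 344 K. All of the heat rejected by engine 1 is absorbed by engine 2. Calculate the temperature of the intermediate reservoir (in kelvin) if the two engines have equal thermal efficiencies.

T_H = 412 °C → 412 + 273.15 = 685.15 K.
Equal efficiencies require 1 − T_m/T_H = 1 − T_C/T_m, i.e. T_m/T_H = T_C/T_m, so T_m = √(T_H·T_C) = √(685.15 × 344.00) = 485.5 K.

T_m ≈ 485.5 K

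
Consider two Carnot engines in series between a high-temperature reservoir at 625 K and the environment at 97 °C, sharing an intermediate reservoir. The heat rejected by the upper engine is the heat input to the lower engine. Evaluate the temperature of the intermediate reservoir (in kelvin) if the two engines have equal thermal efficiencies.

T_m ≈ 481 K

T_C = 97 °C → 97 + 273.15 = 370.15 K.
Equal efficiencies require 1 − T_m/T_H = 1 − T_C/T_m, i.e. T_m/T_H = T_C/T_m, so T_m = √(T_H·T_C) = √(625.00 × 370.15) = 481 K.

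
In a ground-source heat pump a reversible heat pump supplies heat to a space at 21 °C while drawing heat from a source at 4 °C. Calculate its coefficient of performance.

T_H = 21 °C → 21 + 273.15 = 294.15 K.
T_C = 4 °C → 4 + 273.15 = 277.15 K.
Reversible heating COP: COP_HP = T_H/(T_H − T_C) = 294.15/(294.15 − 277.15) = 17.3.

COP_HP ≈ 17.3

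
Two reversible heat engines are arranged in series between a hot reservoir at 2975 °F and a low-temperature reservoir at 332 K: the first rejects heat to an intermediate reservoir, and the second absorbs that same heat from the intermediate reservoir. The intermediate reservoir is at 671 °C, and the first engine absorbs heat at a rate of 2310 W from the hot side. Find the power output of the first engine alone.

Ẇ₁ ≈ 1170 W

T_H = 2975 °F → (2975 − 32) × 5/9 = 1635.00 °C = 1908.15 K.
T_m = 671 °C → 671 + 273.15 = 944.15 K.
First-stage efficiency η₁ = 1 − T_m/T_H = 1 − 944.15/1908.15 = 0.5052.
W₁ = η₁·Q_H = 0.5052 × 2310 = 1170 W.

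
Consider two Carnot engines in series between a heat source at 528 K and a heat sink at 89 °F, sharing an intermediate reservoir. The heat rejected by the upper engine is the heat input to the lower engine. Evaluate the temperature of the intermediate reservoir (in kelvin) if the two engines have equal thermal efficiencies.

T_C = 89 °F → (89 − 32) × 5/9 = 31.67 °C = 304.82 K.
Equal efficiencies require 1 − T_m/T_H = 1 − T_C/T_m, i.e. T_m/T_H = T_C/T_m, so T_m = √(T_H·T_C) = √(528.00 × 304.82) = 401.2 K.

T_m ≈ 401.2 K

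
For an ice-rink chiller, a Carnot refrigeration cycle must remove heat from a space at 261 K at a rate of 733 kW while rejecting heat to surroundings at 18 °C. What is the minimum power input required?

T_H = 18 °C → 18 + 273.15 = 291.15 K.
COP_R = T_C/(T_H − T_C) = 261.00/30.15 = 8.6567.
W = Q_C/COP_R = 733/8.6567 = 84.7 kW.

Ẇ_in ≈ 84.7 kW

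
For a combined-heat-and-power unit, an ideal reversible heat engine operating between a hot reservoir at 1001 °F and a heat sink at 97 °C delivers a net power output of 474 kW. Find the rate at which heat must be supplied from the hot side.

T_H = 1001 °F → (1001 − 32) × 5/9 = 538.33 °C = 811.48 K.
T_C = 97 °C → 97 + 273.15 = 370.15 K.
The Carnot efficiency is η = 1 − T_C/T_H = 1 − 370.15/811.48 = 0.5439.
Q_H = W/η = 474/0.5439 = 871.5 kW.

Q̇_H ≈ 871.5 kW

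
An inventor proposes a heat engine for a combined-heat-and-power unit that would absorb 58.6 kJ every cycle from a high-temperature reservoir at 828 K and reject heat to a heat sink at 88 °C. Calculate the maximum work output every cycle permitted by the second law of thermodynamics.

W_max ≈ 33.0 kJ

T_C = 88 °C → 88 + 273.15 = 361.15 K.
The second-law ceiling is the Carnot efficiency, η_max = 1 − T_C/T_H = 1 − 361.15/828.00 = 0.5638.
W_max = η_max · Q_H = 0.5638 × 58.6 = 33.0 kJ.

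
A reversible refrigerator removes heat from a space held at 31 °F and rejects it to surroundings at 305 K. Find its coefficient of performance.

T_C = 31 °F → (31 − 32) × 5/9 = -0.56 °C = 272.59 K.
COP_R = T_C/(T_H − T_C) = 272.59/(305.00 − 272.59) = 8.412.

COP_R ≈ 8.412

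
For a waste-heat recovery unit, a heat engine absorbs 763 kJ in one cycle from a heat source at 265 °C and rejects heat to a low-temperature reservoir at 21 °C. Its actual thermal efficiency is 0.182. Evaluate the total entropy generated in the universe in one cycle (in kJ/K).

ΔS_univ ≈ 0.704 kJ/K

T_H = 265 °C → 265 + 273.15 = 538.15 K.
T_C = 21 °C → 21 + 273.15 = 294.15 K.
W = η·Q_H = 0.182 × 763 = 138.9 kJ, so Q_C = Q_H − W = 624.1 kJ.
Entropy balance on the reservoirs: −Q_H/T_H = -1.418 kJ/K, +Q_C/T_C = 2.122 kJ/K.
ΔS_univ = −Q_H/T_H + Q_C/T_C = 0.704 kJ/K (> 0, since η = 0.182 < η_Carnot = 0.453).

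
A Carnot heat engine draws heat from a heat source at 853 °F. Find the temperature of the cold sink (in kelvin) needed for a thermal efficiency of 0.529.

T_C ≈ 343.5 K

T_H = 853 °F → (853 − 32) × 5/9 = 456.11 °C = 729.26 K.
From η = 1 − T_C/T_H, T_C = T_H·(1 − η) = 729.26 × (1 − 0.529) = 343.5 K.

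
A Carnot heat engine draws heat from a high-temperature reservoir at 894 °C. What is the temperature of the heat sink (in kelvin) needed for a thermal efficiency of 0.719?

T_H = 894 °C → 894 + 273.15 = 1167.15 K.
From η = 1 − T_C/T_H, T_C = T_H·(1 − η) = 1167.15 × (1 − 0.719) = 328 K.

T_C ≈ 328 K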